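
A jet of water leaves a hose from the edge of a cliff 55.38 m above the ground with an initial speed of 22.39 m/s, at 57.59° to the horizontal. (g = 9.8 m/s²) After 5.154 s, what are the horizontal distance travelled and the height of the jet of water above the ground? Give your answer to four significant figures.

v_x = 22.39 cos 57.59° = 12.000 m/s; v_y0 = 22.39 sin 57.59° = 18.902 m/s.
x = v_x t = 12.000 × 5.154 = 61.85 m.
y = 55.38 + v_y0 t − ½ g t² = 22.64 m.

x = 61.85 m, y = 22.64 m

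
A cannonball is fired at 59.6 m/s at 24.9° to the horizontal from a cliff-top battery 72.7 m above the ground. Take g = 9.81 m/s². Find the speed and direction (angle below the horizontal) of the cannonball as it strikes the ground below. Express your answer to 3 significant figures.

70.6 m/s at 40.0° below the horizontal

v_x = 59.6 cos 24.9° = 54.06 m/s (constant).
|v_y| at impact = √((25.09)² + 2×9.81×72.7) = 45.34 m/s.
Speed = √(54.06² + 45.34²) = 70.6 m/s; angle = arctan(45.34/54.06) = 40.0° below horizontal.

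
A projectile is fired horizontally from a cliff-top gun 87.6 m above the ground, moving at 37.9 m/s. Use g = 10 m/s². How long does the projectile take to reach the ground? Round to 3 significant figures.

The horizontal speed doesn't affect the fall. With v_y0 = 0, h = ½ g t².
t = √(2 × 87.6 / 10) = √17.52 = 4.19 s.

4.19 s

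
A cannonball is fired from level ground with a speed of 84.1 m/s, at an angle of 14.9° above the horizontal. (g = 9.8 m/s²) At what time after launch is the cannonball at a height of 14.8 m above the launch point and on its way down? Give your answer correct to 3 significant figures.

v_y0 = 84.1 sin 14.9° = 21.62 m/s.
Set y = v_y0 t − ½ g t² = 14.8: 4.900 t² − 21.62 t + 14.8 = 0.
t = [21.62 ± √(467.4 − 290.1)] / 9.8 = (21.62 ± 13.32) / 9.8, giving t = 0.847 s or t = 3.57 s.
On the way down corresponds to the larger root: t = 3.57 s.

3.57 s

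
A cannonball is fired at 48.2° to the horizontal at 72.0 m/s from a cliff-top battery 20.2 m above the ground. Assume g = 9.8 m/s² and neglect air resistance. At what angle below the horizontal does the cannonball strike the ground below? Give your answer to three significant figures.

50.0°

v_x = 72.0 cos 48.2° = 47.99 m/s.
At impact |v_y| = √(v_y0² + 2 g h) = √(53.67² + 2×9.8×20.2) = 57.24 m/s.
Angle below horizontal = arctan(|v_y| / v_x) = arctan(57.24 / 47.99) = 50.0°.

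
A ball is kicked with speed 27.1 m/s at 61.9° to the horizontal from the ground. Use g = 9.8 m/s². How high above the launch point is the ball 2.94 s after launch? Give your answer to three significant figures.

v_y0 = 27.1 sin 61.9° = 23.91 m/s.
y(t) = v_y0 t − ½ g t² = 23.91×2.94 − 4.900×2.94² = 27.9 m.

27.9 m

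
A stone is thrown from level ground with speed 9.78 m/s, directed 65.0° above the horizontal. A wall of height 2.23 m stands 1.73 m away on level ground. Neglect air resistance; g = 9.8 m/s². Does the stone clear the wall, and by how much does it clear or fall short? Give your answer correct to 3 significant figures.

v_x = 9.78 cos 65.0° = 4.133 m/s; v_y0 = 9.78 sin 65.0° = 8.864 m/s.
Time to reach the wall: t = 1.73 / 4.133 = 0.4186 s.
Height at that point: y = 8.864×0.4186 − 4.900×0.4186² = 2.852 m.
That is 2.852 − 2.23 = 0.622 m above the top of the wall, so the stone clears it.

Yes — it clears the wall by 0.622 m.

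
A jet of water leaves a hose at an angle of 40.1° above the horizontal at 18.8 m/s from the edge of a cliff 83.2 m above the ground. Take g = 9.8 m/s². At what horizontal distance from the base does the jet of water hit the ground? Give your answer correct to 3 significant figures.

79.6 m

Components: v_x = 18.8 cos 40.1° = 14.38 m/s, v_y = 18.8 sin 40.1° = 12.11 m/s.
Vertical: 0 = 83.2 + 12.11 t − ½(9.8) t² ⇒ 4.900 t² − 12.11 t − 83.2 = 0.
t = [12.11 + √(146.7 + 1631)] / 9.800 = 5.538 s.
Horizontal: R = v_x · t = 14.38 × 5.538 = 79.6 m.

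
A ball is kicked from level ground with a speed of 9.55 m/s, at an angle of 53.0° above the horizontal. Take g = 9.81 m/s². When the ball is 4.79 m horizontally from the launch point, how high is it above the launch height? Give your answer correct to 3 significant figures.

2.95 m

v_x = 9.55 cos 53.0° = 5.747 m/s, v_y0 = 9.55 sin 53.0° = 7.627 m/s.
Time to reach x = 4.79 m: t = x / v_x = 4.79 / 5.747 = 0.8335 s.
y = v_y0 t − ½ g t² = 7.627×0.8335 − 4.905×0.8335² = 2.95 m.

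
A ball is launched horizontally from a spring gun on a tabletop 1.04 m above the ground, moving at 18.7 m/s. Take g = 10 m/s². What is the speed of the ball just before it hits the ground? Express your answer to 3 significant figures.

Fall time: t = √(2 × 1.04 / 10) = 0.4561 s.
At impact: v_x = 18.7 m/s (unchanged), v_y = g t = 10 × 0.4561 = 4.561 m/s.
Speed = √(v_x² + v_y²) = √(349.7 + 20.80) = 19.2 m/s.

19.2 m/s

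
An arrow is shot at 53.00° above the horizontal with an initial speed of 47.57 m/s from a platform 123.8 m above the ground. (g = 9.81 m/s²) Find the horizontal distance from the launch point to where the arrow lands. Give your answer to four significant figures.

292.5 m

Components: v_x = 47.57 cos 53.00° = 28.628 m/s, v_y = 47.57 sin 53.00° = 37.991 m/s.
Vertical: 0 = 123.8 + 37.991 t − ½(9.81) t² ⇒ 4.905 t² − 37.991 t − 123.8 = 0.
t = [37.991 + √(1443.3 + 2429.0)] / 9.810 = 10.216 s.
Horizontal: R = v_x · t = 28.628 × 10.216 = 292.5 m.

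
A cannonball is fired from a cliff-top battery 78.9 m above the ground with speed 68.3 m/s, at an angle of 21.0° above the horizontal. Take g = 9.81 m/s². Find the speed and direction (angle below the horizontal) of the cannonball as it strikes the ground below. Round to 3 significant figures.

v_x = 68.3 cos 21.0° = 63.76 m/s (constant).
|v_y| at impact = √((24.48)² + 2×9.81×78.9) = 46.34 m/s.
Speed = √(63.76² + 46.34²) = 78.8 m/s; angle = arctan(46.34/63.76) = 36.0° below horizontal.

78.8 m/s at 36.0° below the horizontal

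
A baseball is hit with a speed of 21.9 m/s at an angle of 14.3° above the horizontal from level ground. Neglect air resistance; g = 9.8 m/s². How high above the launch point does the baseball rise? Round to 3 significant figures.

Vertical component of launch velocity: v_y = 21.9 sin 14.3° = 5.409 m/s.
At the highest point the vertical velocity is zero, so v_y² = 2 g h_max.
h_max = (5.409)² / (2 × 9.8) = 29.26 / 19.60 = 1.49 m.

1.49 m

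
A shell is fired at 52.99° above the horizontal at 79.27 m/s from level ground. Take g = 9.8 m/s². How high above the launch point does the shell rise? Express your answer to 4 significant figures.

204.4 m

Vertical component of launch velocity: v_y = 79.27 sin 52.99° = 63.300 m/s.
At the highest point the vertical velocity is zero, so v_y² = 2 g h_max.
h_max = (63.300)² / (2 × 9.8) = 4006.9 / 19.60 = 204.4 m.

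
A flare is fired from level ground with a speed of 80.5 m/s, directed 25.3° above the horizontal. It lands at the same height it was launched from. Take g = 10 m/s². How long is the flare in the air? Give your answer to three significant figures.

Vertical component: v_y = 80.5 sin 25.3° = 34.40 m/s.
For a projectile landing at launch height, time of flight is t = 2 v_y / g = 2 × 34.40 / 10 = 6.88 s.

6.88 s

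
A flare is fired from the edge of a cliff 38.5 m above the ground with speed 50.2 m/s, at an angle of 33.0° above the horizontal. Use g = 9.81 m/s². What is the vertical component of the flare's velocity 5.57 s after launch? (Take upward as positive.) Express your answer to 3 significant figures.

-27.3 m/s

Initial vertical component: v_y0 = 50.2 sin 33.0° = 27.34 m/s.
v_y(t) = v_y0 − g t = 27.34 − 9.81 × 5.57 = -27.3 m/s.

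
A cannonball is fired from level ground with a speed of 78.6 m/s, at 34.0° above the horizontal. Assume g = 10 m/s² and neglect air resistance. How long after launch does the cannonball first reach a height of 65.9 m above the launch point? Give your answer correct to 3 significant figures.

v_y0 = 78.6 sin 34.0° = 43.95 m/s.
Set y = v_y0 t − ½ g t² = 65.9: 5.000 t² − 43.95 t + 65.9 = 0.
t = [43.95 ± √(1932 − 1318)] / 10 = (43.95 ± 24.78) / 10, giving t = 1.92 s or t = 6.87 s.
The cannonball is on the way up at the first time, so t = 1.92 s.

1.92 s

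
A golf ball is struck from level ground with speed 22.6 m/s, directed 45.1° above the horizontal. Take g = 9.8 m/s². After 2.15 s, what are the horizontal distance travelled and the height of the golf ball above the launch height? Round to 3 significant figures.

v_x = 22.6 cos 45.1° = 15.95 m/s; v_y0 = 22.6 sin 45.1° = 16.01 m/s.
x = v_x t = 15.95 × 2.15 = 34.3 m.
y = v_y0 t − ½ g t² = 16.01×2.15 − 4.900×2.15² = 11.8 m.

x = 34.3 m, y = 11.8 m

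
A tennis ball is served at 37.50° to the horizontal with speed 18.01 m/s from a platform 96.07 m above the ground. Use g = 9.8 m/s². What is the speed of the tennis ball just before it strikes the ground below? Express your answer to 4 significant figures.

46.98 m/s

v_x = 18.01 cos 37.50° = 14.288 m/s is unchanged throughout.
For the vertical component, v_y² = v_y0² + 2 g h = (10.964)² + 2×9.8×96.07 = 2003.2, so |v_y| = 44.757 m/s.
Impact speed = √(v_x² + v_y²) = √(204.15 + 2003.2) = 46.98 m/s.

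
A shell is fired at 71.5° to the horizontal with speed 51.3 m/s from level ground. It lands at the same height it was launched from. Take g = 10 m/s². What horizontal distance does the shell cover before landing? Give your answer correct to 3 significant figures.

Components: v_x = 51.3 cos 71.5° = 16.28 m/s, v_y = 51.3 sin 71.5° = 48.65 m/s.
Time of flight (same landing height): t = 2 v_y / g = 2 × 48.65 / 10 = 9.730 s.
Range: R = v_x · t = 16.28 × 9.730 = 158 m.

158 m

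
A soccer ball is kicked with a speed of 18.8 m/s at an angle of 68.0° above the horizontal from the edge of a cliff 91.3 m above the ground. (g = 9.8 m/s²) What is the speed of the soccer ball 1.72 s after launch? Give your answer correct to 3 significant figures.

7.07 m/s

v_x = 18.8 cos 68.0° = 7.043 m/s (constant).
v_y(t) = 18.8 sin 68.0° − g t = 17.43 − 9.8 × 1.72 = 0.5740 m/s.
Speed = √(v_x² + v_y²) = √(49.60 + 0.3295) = 7.07 m/s.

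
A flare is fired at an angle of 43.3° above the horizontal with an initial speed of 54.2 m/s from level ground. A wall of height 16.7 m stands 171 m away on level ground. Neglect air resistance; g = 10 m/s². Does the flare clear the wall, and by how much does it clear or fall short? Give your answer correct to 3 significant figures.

v_x = 54.2 cos 43.3° = 39.45 m/s; v_y0 = 54.2 sin 43.3° = 37.17 m/s.
Time to reach the wall: t = 171 / 39.45 = 4.335 s.
Height at that point: y = 37.17×4.335 − 5.000×4.335² = 67.17 m.
That is 67.17 − 16.7 = 50.5 m above the top of the wall, so the flare clears it.

Yes — it clears the wall by 50.5 m.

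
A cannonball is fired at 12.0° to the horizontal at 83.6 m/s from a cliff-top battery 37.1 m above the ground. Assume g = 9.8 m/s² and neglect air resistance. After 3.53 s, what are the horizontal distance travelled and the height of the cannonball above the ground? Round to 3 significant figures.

x = 289 m, y = 37.4 m

v_x = 83.6 cos 12.0° = 81.77 m/s; v_y0 = 83.6 sin 12.0° = 17.38 m/s.
x = v_x t = 81.77 × 3.53 = 289 m.
y = 37.1 + v_y0 t − ½ g t² = 37.4 m.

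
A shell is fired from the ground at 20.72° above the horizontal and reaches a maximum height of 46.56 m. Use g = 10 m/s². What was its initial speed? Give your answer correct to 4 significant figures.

At maximum height v_y = 0, so (v₀ sin θ)² = 2 g H.
v₀ sin 20.72° = √(2 × 10 × 46.56) = 30.516 m/s.
v₀ = 30.516 / sin 20.72° = 30.516 / 0.3538 = 86.25 m/s.

86.25 m/s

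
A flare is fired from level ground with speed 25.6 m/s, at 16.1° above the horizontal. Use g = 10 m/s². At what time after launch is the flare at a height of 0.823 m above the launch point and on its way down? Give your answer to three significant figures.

v_y0 = 25.6 sin 16.1° = 7.099 m/s.
Set y = v_y0 t − ½ g t² = 0.823: 5.000 t² − 7.099 t + 0.823 = 0.
t = [7.099 ± √(50.40 − 16.46)] / 10 = (7.099 ± 5.826) / 10, giving t = 0.127 s or t = 1.29 s.
On the way down corresponds to the larger root: t = 1.29 s.

1.29 s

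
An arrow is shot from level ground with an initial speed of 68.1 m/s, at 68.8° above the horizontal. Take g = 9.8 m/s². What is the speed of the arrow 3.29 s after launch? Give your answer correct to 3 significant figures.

39.8 m/s

v_x = 68.1 cos 68.8° = 24.63 m/s (constant).
v_y(t) = 68.1 sin 68.8° − g t = 63.49 − 9.8 × 3.29 = 31.25 m/s.
Speed = √(v_x² + v_y²) = √(606.6 + 976.6) = 39.8 m/s.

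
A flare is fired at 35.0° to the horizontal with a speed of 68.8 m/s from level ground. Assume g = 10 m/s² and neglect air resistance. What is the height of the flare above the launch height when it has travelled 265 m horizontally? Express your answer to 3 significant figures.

v_x = 68.8 cos 35.0° = 56.36 m/s, v_y0 = 68.8 sin 35.0° = 39.46 m/s.
Time to reach x = 265 m: t = x / v_x = 265 / 56.36 = 4.702 s.
y = v_y0 t − ½ g t² = 39.46×4.702 − 5.000×4.702² = 75.0 m.

75.0 m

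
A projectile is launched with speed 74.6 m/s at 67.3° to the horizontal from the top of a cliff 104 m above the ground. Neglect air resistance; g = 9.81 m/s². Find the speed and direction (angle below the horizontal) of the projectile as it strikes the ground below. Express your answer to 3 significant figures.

v_x = 74.6 cos 67.3° = 28.79 m/s (constant).
|v_y| at impact = √((68.82)² + 2×9.81×104) = 82.32 m/s.
Speed = √(28.79² + 82.32²) = 87.2 m/s; angle = arctan(82.32/28.79) = 70.7° below horizontal.

87.2 m/s at 70.7° below the horizontal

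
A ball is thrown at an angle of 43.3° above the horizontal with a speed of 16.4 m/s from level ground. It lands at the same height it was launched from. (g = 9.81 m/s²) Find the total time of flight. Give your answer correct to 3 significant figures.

Vertical component: v_y = 16.4 sin 43.3° = 11.25 m/s.
For a projectile landing at launch height, time of flight is t = 2 v_y / g = 2 × 11.25 / 9.81 = 2.29 s.

2.29 s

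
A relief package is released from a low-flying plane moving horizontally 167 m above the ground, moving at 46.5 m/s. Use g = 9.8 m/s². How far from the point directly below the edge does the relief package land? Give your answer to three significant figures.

271 m

Initial vertical velocity is zero, so the fall time comes from h = ½ g t²: t = √(2 × 167 / 9.8) = 5.838 s.
Horizontal motion is uniform at 46.5 m/s, so x = 46.5 × 5.838 = 271 m.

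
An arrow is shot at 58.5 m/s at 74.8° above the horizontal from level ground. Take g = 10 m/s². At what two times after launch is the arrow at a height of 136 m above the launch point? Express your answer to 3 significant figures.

v_y0 = 58.5 sin 74.8° = 56.45 m/s.
Set y = v_y0 t − ½ g t² = 136: 5.000 t² − 56.45 t + 136 = 0.
t = [56.45 ± √(3187 − 2720)] / 10 = (56.45 ± 21.61) / 10, giving t = 3.48 s or t = 7.81 s.
So the arrow is at 136 m at t = 3.48 s (rising) and t = 7.81 s (falling).

3.48 s and 7.81 s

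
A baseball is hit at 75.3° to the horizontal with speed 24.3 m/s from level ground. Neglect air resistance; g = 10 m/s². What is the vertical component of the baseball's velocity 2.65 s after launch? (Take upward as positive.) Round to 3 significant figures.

-3.00 m/s

Initial vertical component: v_y0 = 24.3 sin 75.3° = 23.50 m/s.
v_y(t) = v_y0 − g t = 23.50 − 10 × 2.65 = -3.00 m/s.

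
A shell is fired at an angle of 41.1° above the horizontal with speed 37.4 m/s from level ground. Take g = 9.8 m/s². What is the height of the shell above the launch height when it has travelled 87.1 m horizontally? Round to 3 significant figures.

29.2 m

v_x = 37.4 cos 41.1° = 28.18 m/s, v_y0 = 37.4 sin 41.1° = 24.59 m/s.
Time to reach x = 87.1 m: t = x / v_x = 87.1 / 28.18 = 3.091 s.
y = v_y0 t − ½ g t² = 24.59×3.091 − 4.900×3.091² = 29.2 m.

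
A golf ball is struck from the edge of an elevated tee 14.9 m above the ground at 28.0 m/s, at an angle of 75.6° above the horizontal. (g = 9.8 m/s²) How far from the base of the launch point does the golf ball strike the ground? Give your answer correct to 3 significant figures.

Components: v_x = 28.0 cos 75.6° = 6.963 m/s, v_y = 28.0 sin 75.6° = 27.12 m/s.
Vertical: 0 = 14.9 + 27.12 t − ½(9.8) t² ⇒ 4.900 t² − 27.12 t − 14.9 = 0.
t = [27.12 + √(735.5 + 292.0)] / 9.800 = 6.038 s.
Horizontal: R = v_x · t = 6.963 × 6.038 = 42.0 m.

42.0 m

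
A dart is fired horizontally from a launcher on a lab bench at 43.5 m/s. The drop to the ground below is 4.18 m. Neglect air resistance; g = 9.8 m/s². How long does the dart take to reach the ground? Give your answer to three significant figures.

The horizontal speed doesn't affect the fall. With v_y0 = 0, h = ½ g t².
t = √(2 × 4.18 / 9.8) = √0.8531 = 0.924 s.

0.924 s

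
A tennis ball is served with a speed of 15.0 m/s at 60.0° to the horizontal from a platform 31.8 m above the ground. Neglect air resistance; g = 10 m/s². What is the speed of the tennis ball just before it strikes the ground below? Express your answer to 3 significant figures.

29.3 m/s

v_x = 15.0 cos 60.0° = 7.500 m/s is unchanged throughout.
For the vertical component, v_y² = v_y0² + 2 g h = (12.99)² + 2×10×31.8 = 804.7, so |v_y| = 28.37 m/s.
Impact speed = √(v_x² + v_y²) = √(56.25 + 804.7) = 29.3 m/s.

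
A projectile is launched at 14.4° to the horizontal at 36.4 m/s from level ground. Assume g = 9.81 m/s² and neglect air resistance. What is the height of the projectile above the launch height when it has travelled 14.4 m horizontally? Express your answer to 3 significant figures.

2.88 m

v_x = 36.4 cos 14.4° = 35.26 m/s, v_y0 = 36.4 sin 14.4° = 9.052 m/s.
Time to reach x = 14.4 m: t = x / v_x = 14.4 / 35.26 = 0.4084 s.
y = v_y0 t − ½ g t² = 9.052×0.4084 − 4.905×0.4084² = 2.88 m.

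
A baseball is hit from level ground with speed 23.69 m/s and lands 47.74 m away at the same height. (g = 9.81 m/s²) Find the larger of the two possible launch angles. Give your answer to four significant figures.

61.72°

Level-ground range: R = v₀² sin(2θ)/g ⇒ sin 2θ = R g / v₀² = 47.74×9.81/23.69² = 0.8345.
2θ = arcsin(0.8345) = 56.564° or 180° − 56.564° = 123.436°.
So θ = 28.28° or θ = 61.72°.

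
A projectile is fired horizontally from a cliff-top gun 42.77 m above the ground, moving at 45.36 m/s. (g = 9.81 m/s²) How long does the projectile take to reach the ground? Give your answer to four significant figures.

2.953 s

The horizontal speed doesn't affect the fall. With v_y0 = 0, h = ½ g t².
t = √(2 × 42.77 / 9.81) = √8.7197 = 2.953 s.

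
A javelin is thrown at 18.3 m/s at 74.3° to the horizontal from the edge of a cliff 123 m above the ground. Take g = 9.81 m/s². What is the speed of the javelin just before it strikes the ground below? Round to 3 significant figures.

v_x = 18.3 cos 74.3° = 4.952 m/s is unchanged throughout.
For the vertical component, v_y² = v_y0² + 2 g h = (17.62)² + 2×9.81×123 = 2724, so |v_y| = 52.19 m/s.
Impact speed = √(v_x² + v_y²) = √(24.52 + 2724) = 52.4 m/s.

52.4 m/s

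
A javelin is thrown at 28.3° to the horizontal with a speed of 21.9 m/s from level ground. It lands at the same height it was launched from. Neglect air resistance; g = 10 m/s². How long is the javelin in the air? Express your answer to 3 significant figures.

Vertical component: v_y = 21.9 sin 28.3° = 10.38 m/s.
For a projectile landing at launch height, time of flight is t = 2 v_y / g = 2 × 10.38 / 10 = 2.08 s.

2.08 s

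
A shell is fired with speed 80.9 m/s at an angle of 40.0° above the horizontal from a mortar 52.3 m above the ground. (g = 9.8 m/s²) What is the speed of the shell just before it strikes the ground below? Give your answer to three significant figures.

87.0 m/s

v_x = 80.9 cos 40.0° = 61.97 m/s is unchanged throughout.
For the vertical component, v_y² = v_y0² + 2 g h = (52.00)² + 2×9.8×52.3 = 3729, so |v_y| = 61.07 m/s.
Impact speed = √(v_x² + v_y²) = √(3840 + 3729) = 87.0 m/s.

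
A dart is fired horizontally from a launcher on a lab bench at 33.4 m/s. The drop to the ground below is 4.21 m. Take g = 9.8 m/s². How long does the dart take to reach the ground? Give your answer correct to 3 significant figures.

0.927 s

The horizontal speed doesn't affect the fall. With v_y0 = 0, h = ½ g t².
t = √(2 × 4.21 / 9.8) = √0.8592 = 0.927 s.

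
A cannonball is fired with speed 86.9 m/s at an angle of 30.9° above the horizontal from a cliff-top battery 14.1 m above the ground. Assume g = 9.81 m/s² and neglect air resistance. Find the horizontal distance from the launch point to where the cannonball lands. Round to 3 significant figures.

701 m

Components: v_x = 86.9 cos 30.9° = 74.57 m/s, v_y = 86.9 sin 30.9° = 44.63 m/s.
Vertical: 0 = 14.1 + 44.63 t − ½(9.81) t² ⇒ 4.905 t² − 44.63 t − 14.1 = 0.
t = [44.63 + √(1992 + 276.6)] / 9.810 = 9.405 s.
Horizontal: R = v_x · t = 74.57 × 9.405 = 701 m.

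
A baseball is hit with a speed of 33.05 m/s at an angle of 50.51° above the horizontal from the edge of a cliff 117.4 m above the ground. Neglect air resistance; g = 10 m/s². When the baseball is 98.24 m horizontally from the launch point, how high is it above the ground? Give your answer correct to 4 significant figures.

v_x = 33.05 cos 50.51° = 21.018 m/s, v_y0 = 33.05 sin 50.51° = 25.506 m/s.
Time to reach x = 98.24 m: t = x / v_x = 98.24 / 21.018 = 4.6741 s.
y = 117.4 + v_y0 t − ½ g t² = 117.4 + 25.506×4.6741 − 5.000×4.6741² = 127.4 m.

127.4 m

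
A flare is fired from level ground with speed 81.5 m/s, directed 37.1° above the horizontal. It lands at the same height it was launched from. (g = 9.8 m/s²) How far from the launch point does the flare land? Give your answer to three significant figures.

652 m

For level ground, R = v₀² sin(2θ) / g.
sin(2 × 37.1°) = sin 74.20° = 0.9622.
R = (81.5)² × 0.9622 / 9.8 = 652 m.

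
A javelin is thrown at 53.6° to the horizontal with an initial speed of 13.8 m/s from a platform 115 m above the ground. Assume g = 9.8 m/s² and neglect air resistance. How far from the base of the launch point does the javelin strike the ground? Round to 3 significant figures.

50.0 m

Components: v_x = 13.8 cos 53.6° = 8.189 m/s, v_y = 13.8 sin 53.6° = 11.11 m/s.
Vertical: 0 = 115 + 11.11 t − ½(9.8) t² ⇒ 4.900 t² − 11.11 t − 115 = 0.
t = [11.11 + √(123.4 + 2254)] / 9.800 = 6.109 s.
Horizontal: R = v_x · t = 8.189 × 6.109 = 50.0 m.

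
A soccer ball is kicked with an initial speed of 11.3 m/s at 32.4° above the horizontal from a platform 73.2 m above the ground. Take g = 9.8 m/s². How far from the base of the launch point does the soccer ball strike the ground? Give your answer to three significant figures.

Components: v_x = 11.3 cos 32.4° = 9.541 m/s, v_y = 11.3 sin 32.4° = 6.055 m/s.
Vertical: 0 = 73.2 + 6.055 t − ½(9.8) t² ⇒ 4.900 t² − 6.055 t − 73.2 = 0.
t = [6.055 + √(36.66 + 1435)] / 9.800 = 4.532 s.
Horizontal: R = v_x · t = 9.541 × 4.532 = 43.2 m.

43.2 m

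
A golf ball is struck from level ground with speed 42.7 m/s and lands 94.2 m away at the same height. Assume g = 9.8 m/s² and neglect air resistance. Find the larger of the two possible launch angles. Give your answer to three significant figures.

Level-ground range: R = v₀² sin(2θ)/g ⇒ sin 2θ = R g / v₀² = 94.2×9.8/42.7² = 0.5063.
2θ = arcsin(0.5063) = 30.42° or 180° − 30.42° = 149.58°.
So θ = 15.2° or θ = 74.8°.

74.8°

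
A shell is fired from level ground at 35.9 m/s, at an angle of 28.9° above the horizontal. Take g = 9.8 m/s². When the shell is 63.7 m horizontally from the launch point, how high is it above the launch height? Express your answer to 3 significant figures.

15.0 m

v_x = 35.9 cos 28.9° = 31.43 m/s, v_y0 = 35.9 sin 28.9° = 17.35 m/s.
Time to reach x = 63.7 m: t = x / v_x = 63.7 / 31.43 = 2.027 s.
y = v_y0 t − ½ g t² = 17.35×2.027 − 4.900×2.027² = 15.0 m.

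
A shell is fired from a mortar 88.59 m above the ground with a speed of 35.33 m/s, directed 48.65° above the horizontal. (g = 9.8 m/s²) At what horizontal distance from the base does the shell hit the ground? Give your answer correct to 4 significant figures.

Components: v_x = 35.33 cos 48.65° = 23.341 m/s, v_y = 35.33 sin 48.65° = 26.522 m/s.
Vertical: 0 = 88.59 + 26.522 t − ½(9.8) t² ⇒ 4.900 t² − 26.522 t − 88.59 = 0.
t = [26.522 + √(703.42 + 1736.4)] / 9.800 = 7.7466 s.
Horizontal: R = v_x · t = 23.341 × 7.7466 = 180.8 m.

180.8 m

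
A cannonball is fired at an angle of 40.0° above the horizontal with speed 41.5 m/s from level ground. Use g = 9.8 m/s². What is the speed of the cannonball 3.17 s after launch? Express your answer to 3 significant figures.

v_x = 41.5 cos 40.0° = 31.79 m/s (constant).
v_y(t) = 41.5 sin 40.0° − g t = 26.68 − 9.8 × 3.17 = -4.386 m/s.
Speed = √(v_x² + v_y²) = √(1011 + 19.24) = 32.1 m/s.

32.1 m/s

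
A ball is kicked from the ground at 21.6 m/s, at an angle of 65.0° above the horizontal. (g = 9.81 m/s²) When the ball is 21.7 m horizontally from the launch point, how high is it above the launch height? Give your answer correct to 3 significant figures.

v_x = 21.6 cos 65.0° = 9.129 m/s, v_y0 = 21.6 sin 65.0° = 19.58 m/s.
Time to reach x = 21.7 m: t = x / v_x = 21.7 / 9.129 = 2.377 s.
y = v_y0 t − ½ g t² = 19.58×2.377 − 4.905×2.377² = 18.8 m.

18.8 m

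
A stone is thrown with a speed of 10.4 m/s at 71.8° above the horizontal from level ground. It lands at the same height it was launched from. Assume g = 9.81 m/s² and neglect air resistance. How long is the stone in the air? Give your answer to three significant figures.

2.01 s

Vertical component: v_y = 10.4 sin 71.8° = 9.880 m/s.
For a projectile landing at launch height, time of flight is t = 2 v_y / g = 2 × 9.880 / 9.81 = 2.01 s.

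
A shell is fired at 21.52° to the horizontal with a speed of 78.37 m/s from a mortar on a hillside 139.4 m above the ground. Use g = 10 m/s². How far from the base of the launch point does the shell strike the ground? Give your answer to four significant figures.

Components: v_x = 78.37 cos 21.52° = 72.907 m/s, v_y = 78.37 sin 21.52° = 28.748 m/s.
Vertical: 0 = 139.4 + 28.748 t − ½(10) t² ⇒ 5.000 t² − 28.748 t − 139.4 = 0.
t = [28.748 + √(826.45 + 2788.0)] / 10.00 = 8.8868 s.
Horizontal: R = v_x · t = 72.907 × 8.8868 = 647.9 m.

647.9 m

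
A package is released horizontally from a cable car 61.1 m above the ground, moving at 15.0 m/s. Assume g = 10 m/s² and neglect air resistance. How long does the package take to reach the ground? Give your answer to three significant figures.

3.50 s

The horizontal speed doesn't affect the fall. With v_y0 = 0, h = ½ g t².
t = √(2 × 61.1 / 10) = √12.22 = 3.50 s.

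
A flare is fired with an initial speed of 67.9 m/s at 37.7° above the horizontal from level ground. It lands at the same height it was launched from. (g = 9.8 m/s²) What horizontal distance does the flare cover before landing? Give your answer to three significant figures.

455 m

Components: v_x = 67.9 cos 37.7° = 53.72 m/s, v_y = 67.9 sin 37.7° = 41.52 m/s.
Time of flight (same landing height): t = 2 v_y / g = 2 × 41.52 / 9.8 = 8.473 s.
Range: R = v_x · t = 53.72 × 8.473 = 455 m.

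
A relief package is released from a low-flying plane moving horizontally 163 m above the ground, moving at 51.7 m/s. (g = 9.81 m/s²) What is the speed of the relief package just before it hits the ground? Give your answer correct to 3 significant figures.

76.6 m/s

Fall time: t = √(2 × 163 / 9.81) = 5.765 s.
At impact: v_x = 51.7 m/s (unchanged), v_y = g t = 9.81 × 5.765 = 56.55 m/s.
Speed = √(v_x² + v_y²) = √(2673 + 3198) = 76.6 m/s.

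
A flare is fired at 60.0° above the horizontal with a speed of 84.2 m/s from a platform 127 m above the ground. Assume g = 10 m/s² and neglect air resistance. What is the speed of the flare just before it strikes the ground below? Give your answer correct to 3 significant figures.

98.1 m/s

v_x = 84.2 cos 60.0° = 42.10 m/s is unchanged throughout.
For the vertical component, v_y² = v_y0² + 2 g h = (72.92)² + 2×10×127 = 7857, so |v_y| = 88.64 m/s.
Impact speed = √(v_x² + v_y²) = √(1772 + 7857) = 98.1 m/s.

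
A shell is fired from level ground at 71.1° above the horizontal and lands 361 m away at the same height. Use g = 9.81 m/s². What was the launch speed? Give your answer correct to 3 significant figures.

76.0 m/s

On level ground, R = v₀² sin(2θ) / g, so v₀ = √(R g / sin 2θ).
sin(2 × 71.1°) = 0.6129.
v₀ = √(361 × 9.81 / 0.6129) = √5778 = 76.0 m/s.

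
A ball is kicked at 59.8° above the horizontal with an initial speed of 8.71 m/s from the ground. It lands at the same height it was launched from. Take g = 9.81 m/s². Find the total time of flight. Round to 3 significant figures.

1.53 s

Vertical component: v_y = 8.71 sin 59.8° = 7.528 m/s.
For a projectile landing at launch height, time of flight is t = 2 v_y / g = 2 × 7.528 / 9.81 = 1.53 s.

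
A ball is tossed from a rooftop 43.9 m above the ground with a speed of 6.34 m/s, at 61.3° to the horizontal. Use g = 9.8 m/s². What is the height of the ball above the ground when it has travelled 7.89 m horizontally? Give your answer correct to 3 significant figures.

25.4 m

v_x = 6.34 cos 61.3° = 3.045 m/s, v_y0 = 6.34 sin 61.3° = 5.561 m/s.
Time to reach x = 7.89 m: t = x / v_x = 7.89 / 3.045 = 2.591 s.
y = 43.9 + v_y0 t − ½ g t² = 43.9 + 5.561×2.591 − 4.900×2.591² = 25.4 m.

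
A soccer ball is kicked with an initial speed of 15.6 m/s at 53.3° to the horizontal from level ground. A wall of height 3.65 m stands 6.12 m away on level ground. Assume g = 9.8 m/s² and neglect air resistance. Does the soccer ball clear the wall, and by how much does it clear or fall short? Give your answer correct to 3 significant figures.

v_x = 15.6 cos 53.3° = 9.323 m/s; v_y0 = 15.6 sin 53.3° = 12.51 m/s.
Time to reach the wall: t = 6.12 / 9.323 = 0.6564 s.
Height at that point: y = 12.51×0.6564 − 4.900×0.6564² = 6.100 m.
That is 6.100 − 3.65 = 2.45 m above the top of the wall, so the soccer ball clears it.

Yes — it clears the wall by 2.45 m.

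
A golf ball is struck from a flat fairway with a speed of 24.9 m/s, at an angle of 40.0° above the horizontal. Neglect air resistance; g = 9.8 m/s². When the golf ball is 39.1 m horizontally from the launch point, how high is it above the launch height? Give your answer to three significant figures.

v_x = 24.9 cos 40.0° = 19.07 m/s, v_y0 = 24.9 sin 40.0° = 16.01 m/s.
Time to reach x = 39.1 m: t = x / v_x = 39.1 / 19.07 = 2.050 s.
y = v_y0 t − ½ g t² = 16.01×2.050 − 4.900×2.050² = 12.2 m.

12.2 m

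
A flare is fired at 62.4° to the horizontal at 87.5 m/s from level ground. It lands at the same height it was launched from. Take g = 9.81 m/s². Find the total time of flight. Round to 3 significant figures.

15.8 s

Vertical component: v_y = 87.5 sin 62.4° = 77.54 m/s.
For a projectile landing at launch height, time of flight is t = 2 v_y / g = 2 × 77.54 / 9.81 = 15.8 s.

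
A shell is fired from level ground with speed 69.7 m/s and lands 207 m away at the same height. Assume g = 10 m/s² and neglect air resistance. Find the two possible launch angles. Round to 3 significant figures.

Level-ground range: R = v₀² sin(2θ)/g ⇒ sin 2θ = R g / v₀² = 207×10/69.7² = 0.4261.
2θ = arcsin(0.4261) = 25.22° or 180° − 25.22° = 154.78°.
So θ = 12.6° or θ = 77.4°.

12.6° and 77.4°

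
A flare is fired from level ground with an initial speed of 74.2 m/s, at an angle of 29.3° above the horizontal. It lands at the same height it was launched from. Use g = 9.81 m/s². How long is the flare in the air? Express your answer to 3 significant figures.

Vertical component: v_y = 74.2 sin 29.3° = 36.31 m/s.
For a projectile landing at launch height, time of flight is t = 2 v_y / g = 2 × 36.31 / 9.81 = 7.40 s.

7.40 s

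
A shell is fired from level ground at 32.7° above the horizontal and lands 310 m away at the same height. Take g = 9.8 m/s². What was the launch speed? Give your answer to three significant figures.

57.8 m/s

On level ground, R = v₀² sin(2θ) / g, so v₀ = √(R g / sin 2θ).
sin(2 × 32.7°) = 0.9092.
v₀ = √(310 × 9.8 / 0.9092) = √3341 = 57.8 m/s.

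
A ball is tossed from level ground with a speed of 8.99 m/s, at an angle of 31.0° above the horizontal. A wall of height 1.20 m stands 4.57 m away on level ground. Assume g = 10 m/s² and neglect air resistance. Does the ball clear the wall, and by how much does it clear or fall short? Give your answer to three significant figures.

No — it falls 0.213 m short of clearing the wall.

v_x = 8.99 cos 31.0° = 7.706 m/s; v_y0 = 8.99 sin 31.0° = 4.630 m/s.
Time to reach the wall: t = 4.57 / 7.706 = 0.5930 s.
Height at that point: y = 4.630×0.5930 − 5.000×0.5930² = 0.9873 m.
That is 1.20 − 0.9873 = 0.213 m below the top of the wall, so the ball does not clear it.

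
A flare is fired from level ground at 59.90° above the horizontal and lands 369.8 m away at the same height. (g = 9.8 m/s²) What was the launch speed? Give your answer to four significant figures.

On level ground, R = v₀² sin(2θ) / g, so v₀ = √(R g / sin 2θ).
sin(2 × 59.90°) = 0.8678.
v₀ = √(369.8 × 9.8 / 0.8678) = √4176.1 = 64.62 m/s.

64.62 m/s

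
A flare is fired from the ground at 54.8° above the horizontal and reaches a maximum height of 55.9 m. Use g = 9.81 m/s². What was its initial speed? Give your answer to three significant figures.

40.5 m/s

At maximum height v_y = 0, so (v₀ sin θ)² = 2 g H.
v₀ sin 54.8° = √(2 × 9.81 × 55.9) = 33.12 m/s.
v₀ = 33.12 / sin 54.8° = 33.12 / 0.8171 = 40.5 m/s.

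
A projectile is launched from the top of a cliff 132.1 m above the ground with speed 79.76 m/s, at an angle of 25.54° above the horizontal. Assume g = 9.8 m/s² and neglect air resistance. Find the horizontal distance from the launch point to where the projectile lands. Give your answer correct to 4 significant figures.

Components: v_x = 79.76 cos 25.54° = 71.966 m/s, v_y = 79.76 sin 25.54° = 34.388 m/s.
Vertical: 0 = 132.1 + 34.388 t − ½(9.8) t² ⇒ 4.900 t² − 34.388 t − 132.1 = 0.
t = [34.388 + √(1182.5 + 2589.2)] / 9.800 = 9.7757 s.
Horizontal: R = v_x · t = 71.966 × 9.7757 = 703.5 m.

703.5 m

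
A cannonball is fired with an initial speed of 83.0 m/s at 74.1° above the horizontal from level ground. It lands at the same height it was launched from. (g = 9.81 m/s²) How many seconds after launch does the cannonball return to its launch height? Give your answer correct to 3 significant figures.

16.3 s

Vertical component: v_y = 83.0 sin 74.1° = 79.82 m/s.
For a projectile landing at launch height, time of flight is t = 2 v_y / g = 2 × 79.82 / 9.81 = 16.3 s.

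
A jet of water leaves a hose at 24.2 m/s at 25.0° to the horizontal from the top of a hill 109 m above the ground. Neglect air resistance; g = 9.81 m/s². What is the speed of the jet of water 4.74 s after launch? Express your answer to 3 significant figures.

v_x = 24.2 cos 25.0° = 21.93 m/s (constant).
v_y(t) = 24.2 sin 25.0° − g t = 10.23 − 9.81 × 4.74 = -36.27 m/s.
Speed = √(v_x² + v_y²) = √(480.9 + 1316) = 42.4 m/s.

42.4 m/s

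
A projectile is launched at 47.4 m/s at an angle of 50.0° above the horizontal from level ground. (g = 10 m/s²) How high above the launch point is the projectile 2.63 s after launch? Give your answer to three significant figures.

60.9 m

v_y0 = 47.4 sin 50.0° = 36.31 m/s.
y(t) = v_y0 t − ½ g t² = 36.31×2.63 − 5.000×2.63² = 60.9 m.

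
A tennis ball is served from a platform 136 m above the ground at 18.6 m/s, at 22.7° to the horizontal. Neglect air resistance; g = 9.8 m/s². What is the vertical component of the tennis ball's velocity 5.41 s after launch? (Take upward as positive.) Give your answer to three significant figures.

Initial vertical component: v_y0 = 18.6 sin 22.7° = 7.178 m/s.
v_y(t) = v_y0 − g t = 7.178 − 9.8 × 5.41 = -45.8 m/s.

-45.8 m/s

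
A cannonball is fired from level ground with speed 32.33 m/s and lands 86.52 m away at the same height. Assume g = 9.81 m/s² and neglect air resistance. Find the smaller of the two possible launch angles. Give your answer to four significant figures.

27.15°

Level-ground range: R = v₀² sin(2θ)/g ⇒ sin 2θ = R g / v₀² = 86.52×9.81/32.33² = 0.8120.
2θ = arcsin(0.8120) = 54.292° or 180° − 54.292° = 125.708°.
So θ = 27.15° or θ = 62.85°.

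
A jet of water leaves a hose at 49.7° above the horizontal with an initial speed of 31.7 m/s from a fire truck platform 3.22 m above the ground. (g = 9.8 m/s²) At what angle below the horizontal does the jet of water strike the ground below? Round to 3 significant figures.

v_x = 31.7 cos 49.7° = 20.50 m/s.
At impact |v_y| = √(v_y0² + 2 g h) = √(24.18² + 2×9.8×3.22) = 25.45 m/s.
Angle below horizontal = arctan(|v_y| / v_x) = arctan(25.45 / 20.50) = 51.1°.

51.1°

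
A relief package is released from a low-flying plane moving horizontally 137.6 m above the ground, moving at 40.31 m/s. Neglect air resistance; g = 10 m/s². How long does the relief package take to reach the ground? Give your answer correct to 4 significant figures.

The horizontal speed doesn't affect the fall. With v_y0 = 0, h = ½ g t².
t = √(2 × 137.6 / 10) = √27.520 = 5.246 s.

5.246 s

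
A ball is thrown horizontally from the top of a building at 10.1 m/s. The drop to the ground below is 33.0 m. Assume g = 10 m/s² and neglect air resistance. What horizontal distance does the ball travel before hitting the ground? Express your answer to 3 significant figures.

Initial vertical velocity is zero, so the fall time comes from h = ½ g t²: t = √(2 × 33.0 / 10) = 2.569 s.
Horizontal motion is uniform at 10.1 m/s, so x = 10.1 × 2.569 = 25.9 m.

25.9 m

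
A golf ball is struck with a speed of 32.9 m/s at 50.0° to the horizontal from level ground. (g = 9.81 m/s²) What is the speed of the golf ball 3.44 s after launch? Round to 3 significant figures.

v_x = 32.9 cos 50.0° = 21.15 m/s (constant).
v_y(t) = 32.9 sin 50.0° − g t = 25.20 − 9.81 × 3.44 = -8.546 m/s.
Speed = √(v_x² + v_y²) = √(447.3 + 73.03) = 22.8 m/s.

22.8 m/s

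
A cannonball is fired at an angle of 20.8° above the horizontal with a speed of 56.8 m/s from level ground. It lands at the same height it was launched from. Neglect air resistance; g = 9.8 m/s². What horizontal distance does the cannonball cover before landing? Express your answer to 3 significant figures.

For level ground, R = v₀² sin(2θ) / g.
sin(2 × 20.8°) = sin 41.60° = 0.6639.
R = (56.8)² × 0.6639 / 9.8 = 219 m.

219 m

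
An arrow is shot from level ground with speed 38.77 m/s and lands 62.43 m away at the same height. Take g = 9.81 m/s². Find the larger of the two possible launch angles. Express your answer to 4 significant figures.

77.98°

Level-ground range: R = v₀² sin(2θ)/g ⇒ sin 2θ = R g / v₀² = 62.43×9.81/38.77² = 0.4074.
2θ = arcsin(0.4074) = 24.042° or 180° − 24.042° = 155.958°.
So θ = 12.02° or θ = 77.98°.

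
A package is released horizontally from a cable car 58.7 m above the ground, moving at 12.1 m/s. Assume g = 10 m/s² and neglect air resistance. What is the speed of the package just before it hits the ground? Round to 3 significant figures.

Fall time: t = √(2 × 58.7 / 10) = 3.426 s.
At impact: v_x = 12.1 m/s (unchanged), v_y = g t = 10 × 3.426 = 34.26 m/s.
Speed = √(v_x² + v_y²) = √(146.4 + 1174) = 36.3 m/s.

36.3 m/s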